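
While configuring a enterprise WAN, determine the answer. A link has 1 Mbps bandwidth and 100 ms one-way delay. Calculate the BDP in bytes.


Given: bandwidth = 1 Mbps, delay = 100 ms
BDP in bits = 1 * 10^6 * 100 / 1000
BDP in bits = 100000
BDP in bytes = 100000 / 8 = 12500

12500


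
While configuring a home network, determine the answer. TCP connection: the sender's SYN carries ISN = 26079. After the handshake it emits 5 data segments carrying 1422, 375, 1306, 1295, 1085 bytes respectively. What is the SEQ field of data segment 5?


The SYN occupies sequence number ISN = 26079, so the first data byte is ISN + 1 = 26080.
SEQ of data segment i = (ISN + 1) + sum of payload sizes of segments 1..i-1.
Segment 1: SEQ = 26080, payload = 1422 bytes
Segment 2: SEQ = 27502, payload = 375 bytes
Segment 3: SEQ = 27877, payload = 1306 bytes
Segment 4: SEQ = 29183, payload = 1295 bytes
Segment 5: SEQ = 30478, payload = 1085 bytes
SEQ of segment 5 = 26080 + 1422 + 375 + 1306 + 1295 = 30478

30478


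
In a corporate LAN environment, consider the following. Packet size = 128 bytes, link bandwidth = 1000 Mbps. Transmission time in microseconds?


Given: packet = 128 bytes, bandwidth = 1000 Mbps
Packet in bits = 128 * 8 = 1024 bits
Bandwidth = 1000 * 10^6 = 1000000000 bps
Time = 1024 / 1000000000 seconds
Time in us = 1024 * 10^6 / 1000000000 = 1.024

1.024


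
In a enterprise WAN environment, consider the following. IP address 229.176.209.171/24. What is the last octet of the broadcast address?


Given: IP = 229.176.209.171, prefix = /24
Host bits = 32 - 24 = 8
Network last octet = 171 AND mask = 0
Host part size = 2^8 - 1 = 255
Broadcast last octet = 0 OR 255 = 255

255


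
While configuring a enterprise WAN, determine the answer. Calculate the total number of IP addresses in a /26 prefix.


Given: CIDR prefix /26
Host bits = 32 - 26 = 6
Total addresses = 2^6 = 64

64


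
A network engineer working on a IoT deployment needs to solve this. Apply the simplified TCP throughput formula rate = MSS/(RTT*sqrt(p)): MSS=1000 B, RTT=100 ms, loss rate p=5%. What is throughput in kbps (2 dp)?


Given: MSS = 1000 bytes, RTT = 100 ms, loss = 5%
RTT in seconds = 100 / 1000 = 0.1
Loss rate = 5% = 0.05
sqrt(loss) = sqrt(0.05) = 0.223606797750
Throughput (bytes/s) = 1000 / (0.1 * 0.223606797750) = 44721.3595
Throughput (kbps) = 44721.3595 * 8 / 1000 = 357.770876 -> 357.77 kbps (2 dp)

357.77


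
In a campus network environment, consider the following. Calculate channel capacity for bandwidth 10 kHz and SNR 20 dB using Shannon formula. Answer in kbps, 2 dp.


Given: B = 10 kHz, SNR = 20 dB
SNR linear = 10^(20/10) = 100
1 + SNR = 101
log2(101) = 6.6582114828
C = 10 * 1000 * 6.6582114828 = 66582.1148 bps
C = 66.582115 kbps -> 66.58 kbps (2 dp)

66.58


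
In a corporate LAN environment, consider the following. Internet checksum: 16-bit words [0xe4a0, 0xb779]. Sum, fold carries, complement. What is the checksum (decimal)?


Given words: [0xe4a0, 0xb779]
Step 1: Sum all words
Raw sum = 58528 + 46969 = 105497
Step 2: Fold carry: (39961 + 1) = 39962
One's complement = ~39962 & 0xFFFF = 25573

25573


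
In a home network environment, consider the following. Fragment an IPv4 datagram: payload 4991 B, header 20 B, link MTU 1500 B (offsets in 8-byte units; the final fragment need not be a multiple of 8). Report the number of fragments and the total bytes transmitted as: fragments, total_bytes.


Max data per non-final fragment = floor((MTU - header)/8)*8 = floor((1500 - 20)/8)*8 = floor(1480/8)*8 = 1480 B
Final fragment needs no 8-byte alignment: it can carry up to MTU - header = 1480 B
Non-final fragments needed = ceil((payload - 1480) / 1480) = ceil(3511/1480) = ceil(2.3723) = 3
Number of fragments = 3 + 1 = 4
Fragment sizes (data): 3 * 1480 B + 551 B (last, 551 <= 1480 OK)
Total bytes sent = payload + n_frags * header = 4991 + 4*20 = 4991 + 80 = 5071 B

4, 5071


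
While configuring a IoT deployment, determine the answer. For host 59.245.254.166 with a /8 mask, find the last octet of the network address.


Given: IP = 59.245.254.166, prefix = /8
Subnet mask = 255.0.0.0
Last octet of IP: 166
Last octet of mask: 0
Network last octet = 166 AND 0 = 0

0


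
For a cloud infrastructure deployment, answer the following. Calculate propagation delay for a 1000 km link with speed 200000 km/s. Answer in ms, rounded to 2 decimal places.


Given: distance = 1000 km, speed = 200000 km/s
Delay = distance / speed = 1000 / 200000 seconds
Delay in ms = 1000 * 1000 / 200000
Delay = 5.0000 ms
Rounded to 2 dp = 5.00 ms

5.00


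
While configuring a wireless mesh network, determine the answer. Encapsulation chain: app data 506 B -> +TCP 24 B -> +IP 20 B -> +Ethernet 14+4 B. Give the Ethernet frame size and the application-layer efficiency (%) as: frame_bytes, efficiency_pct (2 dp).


TCP segment = 506 + 24 = 530 B
IP packet = 530 + 20 = 550 B
Ethernet frame = 550 + 14 + 4 = 568 B
Efficiency = app / frame = 506 / 568 = 0.890845 = 89.0845% -> 89.08% (2 dp)

568, 89.08


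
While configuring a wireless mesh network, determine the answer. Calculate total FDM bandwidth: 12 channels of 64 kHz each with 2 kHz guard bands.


Given: 12 channels, 64 kHz each, guard = 2 kHz
Channel bandwidth = 12 * 64 = 768 kHz
Guard bands = 11 gaps * 2 kHz = 22 kHz
Total = 768 + 22 = 790 kHz

790


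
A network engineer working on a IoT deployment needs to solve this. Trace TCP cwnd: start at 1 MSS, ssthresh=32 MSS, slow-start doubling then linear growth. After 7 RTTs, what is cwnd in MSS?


RTT 0: cwnd = 1 MSS (initial)
RTT 1: cwnd = 2 MSS (slow start, doubled)
RTT 2: cwnd = 4 MSS (slow start, doubled)
RTT 3: cwnd = 8 MSS (slow start, doubled)
RTT 4: cwnd = 16 MSS (slow start, doubled)
RTT 5: cwnd = 32 MSS (slow start, doubled)
RTT 6: cwnd = 33 MSS (congestion avoidance, +1)
RTT 7: cwnd = 34 MSS (congestion avoidance, +1)

34


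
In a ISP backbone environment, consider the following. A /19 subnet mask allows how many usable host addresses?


Given: subnet mask /19
Host bits = 32 - 19 = 13
Total addresses = 2^13 = 8192
Usable hosts = 8192 - 2 (network + broadcast) = 8190

8190


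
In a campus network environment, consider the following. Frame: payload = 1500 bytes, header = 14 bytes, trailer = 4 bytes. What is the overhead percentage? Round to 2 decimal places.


Given: payload = 1500 B, header = 14 B, trailer = 4 B
Overhead bytes = header + trailer = 14 + 4 = 18
Total frame = payload + overhead = 1500 + 18 = 1518
Overhead % = 18 / 1518 * 100 = 1.1858% -> 1.19% (2 dp)

1.19


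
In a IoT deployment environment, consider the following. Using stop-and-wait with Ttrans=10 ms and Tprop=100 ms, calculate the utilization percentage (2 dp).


Given: Ttrans = 10 ms, Tprop = 100 ms
RTT = 2 * Tprop = 2 * 100 = 200 ms
U = Ttrans / (Ttrans + RTT)
U = 10 / (10 + 200)
U = 10 / 210 = 0.047619
U% = 4.76%

4.76


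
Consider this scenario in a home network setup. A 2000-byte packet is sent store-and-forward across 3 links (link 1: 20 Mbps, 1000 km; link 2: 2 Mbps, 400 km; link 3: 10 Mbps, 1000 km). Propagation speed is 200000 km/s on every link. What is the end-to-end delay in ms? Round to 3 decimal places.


Packet = 2000 bytes = 16000 bits. Store-and-forward: sum (t_trans + t_prop) per link.
Link 1: t_trans = 16000/(20*10^6) s = 0.8000 ms; t_prop = 1000/200000 s = 5.0000 ms; subtotal = 5.8000 ms
Link 2: t_trans = 16000/(2*10^6) s = 8.0000 ms; t_prop = 400/200000 s = 2.0000 ms; subtotal = 10.0000 ms
Link 3: t_trans = 16000/(10*10^6) s = 1.6000 ms; t_prop = 1000/200000 s = 5.0000 ms; subtotal = 6.6000 ms
End-to-end = 5.8000 + 10.0000 + 6.6000 = 22.4000 ms -> 22.400 ms (3 dp)

22.400


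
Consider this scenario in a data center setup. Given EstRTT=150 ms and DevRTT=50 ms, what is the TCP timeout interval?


Given: EstRTT = 150 ms, DevRTT = 50 ms
Timeout = EstRTT + 4 * DevRTT
4 * DevRTT = 4 * 50 = 200
Timeout = 150 + 200 = 350 ms

350


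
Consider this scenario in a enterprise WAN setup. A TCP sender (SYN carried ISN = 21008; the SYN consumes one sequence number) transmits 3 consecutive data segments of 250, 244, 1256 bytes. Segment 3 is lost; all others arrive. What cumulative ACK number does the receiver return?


SYN uses sequence number 21008; first data byte = ISN + 1 = 21009.
Segment 1: SEQ = 21009, len = 250 B, covers [21009, 21258]
Segment 2: SEQ = 21259, len = 244 B, covers [21259, 21502]
Segment 3: SEQ = 21503, len = 1256 B, covers [21503, 22758] [LOST]
In-order data received: bytes [21009, 21502] (segments 1..2).
Segment 3 missing -> gap begins at byte 21503.
Cumulative ACK = next expected in-order byte = 21009 + 250 + 244 = 21503

21503


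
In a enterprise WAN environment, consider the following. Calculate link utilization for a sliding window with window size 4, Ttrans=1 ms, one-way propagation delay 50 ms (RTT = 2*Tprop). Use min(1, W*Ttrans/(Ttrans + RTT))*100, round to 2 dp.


Given: W = 4, Ttrans = 1 ms, RTT = 100 ms (= 2 * Tprop, Tprop = 50 ms)
Cycle time = Ttrans + RTT = 1 + 100 = 101 ms (first packet sent until its ACK returns)
W * Ttrans = 4 * 1 = 4 ms of sending per cycle
W * Ttrans / (Ttrans + RTT) = 4 / 101 = 0.039604
U = min(1, 0.039604) = 0.039604
U% = 3.96%

3.96


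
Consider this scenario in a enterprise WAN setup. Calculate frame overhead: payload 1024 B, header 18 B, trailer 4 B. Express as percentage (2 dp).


Given: payload = 1024 B, header = 18 B, trailer = 4 B
Overhead bytes = header + trailer = 18 + 4 = 22
Total frame = payload + overhead = 1024 + 22 = 1046
Overhead % = 22 / 1046 * 100 = 2.1033% -> 2.10% (2 dp)

2.10


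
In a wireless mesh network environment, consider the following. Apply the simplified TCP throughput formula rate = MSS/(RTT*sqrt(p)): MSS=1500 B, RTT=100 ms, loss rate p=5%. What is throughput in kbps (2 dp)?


Given: MSS = 1500 bytes, RTT = 100 ms, loss = 5%
RTT in seconds = 100 / 1000 = 0.1
Loss rate = 5% = 0.05
sqrt(loss) = sqrt(0.05) = 0.223606797750
Throughput (bytes/s) = 1500 / (0.1 * 0.223606797750) = 67082.0393
Throughput (kbps) = 67082.0393 * 8 / 1000 = 536.656315 -> 536.66 kbps (2 dp)

536.66


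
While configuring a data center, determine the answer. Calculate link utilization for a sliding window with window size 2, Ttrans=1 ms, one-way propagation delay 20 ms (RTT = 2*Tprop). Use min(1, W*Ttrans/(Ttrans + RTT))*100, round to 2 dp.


Given: W = 2, Ttrans = 1 ms, RTT = 40 ms (= 2 * Tprop, Tprop = 20 ms)
Cycle time = Ttrans + RTT = 1 + 40 = 41 ms (first packet sent until its ACK returns)
W * Ttrans = 2 * 1 = 2 ms of sending per cycle
W * Ttrans / (Ttrans + RTT) = 2 / 41 = 0.048780
U = min(1, 0.048780) = 0.048780
U% = 4.88%

4.88


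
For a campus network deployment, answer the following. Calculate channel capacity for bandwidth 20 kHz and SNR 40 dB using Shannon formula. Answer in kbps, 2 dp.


Given: B = 20 kHz, SNR = 40 dB
SNR linear = 10^(40/10) = 10000
1 + SNR = 10001
log2(10001) = 13.2878566418
C = 20 * 1000 * 13.2878566418 = 265757.1328 bps
C = 265.757133 kbps -> 265.76 kbps (2 dp)

265.76


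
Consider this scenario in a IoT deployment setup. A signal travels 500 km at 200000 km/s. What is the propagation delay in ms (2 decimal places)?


Given: distance = 500 km, speed = 200000 km/s
Delay = distance / speed = 500 / 200000 seconds
Delay in ms = 500 * 1000 / 200000
Delay = 2.5000 ms
Rounded to 2 dp = 2.50 ms

2.50


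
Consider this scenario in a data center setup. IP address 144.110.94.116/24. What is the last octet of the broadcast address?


Given: IP = 144.110.94.116, prefix = /24
Host bits = 32 - 24 = 8
Network last octet = 116 AND mask = 0
Host part size = 2^8 - 1 = 255
Broadcast last octet = 0 OR 255 = 255

255


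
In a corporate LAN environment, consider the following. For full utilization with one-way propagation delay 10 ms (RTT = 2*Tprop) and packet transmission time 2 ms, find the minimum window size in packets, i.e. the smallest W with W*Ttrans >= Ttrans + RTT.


Given: Ttrans = 2 ms, RTT = 20 ms (= 2 * Tprop, Tprop = 10 ms)
Time until first ACK returns = Ttrans + RTT = 2 + 20 = 22 ms
Need W * Ttrans >= Ttrans + RTT  ->  W >= (Ttrans + RTT) / Ttrans
(Ttrans + RTT) / Ttrans = 22 / 2 = 11
W_min = ceil(11) = 11

11


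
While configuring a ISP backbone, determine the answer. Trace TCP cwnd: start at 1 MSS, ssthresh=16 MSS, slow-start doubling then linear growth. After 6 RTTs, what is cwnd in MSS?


RTT 0: cwnd = 1 MSS (initial)
RTT 1: cwnd = 2 MSS (slow start, doubled)
RTT 2: cwnd = 4 MSS (slow start, doubled)
RTT 3: cwnd = 8 MSS (slow start, doubled)
RTT 4: cwnd = 16 MSS (slow start, doubled)
RTT 5: cwnd = 17 MSS (congestion avoidance, +1)
RTT 6: cwnd = 18 MSS (congestion avoidance, +1)

18


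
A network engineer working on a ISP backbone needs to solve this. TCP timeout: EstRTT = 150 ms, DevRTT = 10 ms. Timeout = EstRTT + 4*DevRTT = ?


Given: EstRTT = 150 ms, DevRTT = 10 ms
Timeout = EstRTT + 4 * DevRTT
4 * DevRTT = 4 * 10 = 40
Timeout = 150 + 40 = 190 ms

190


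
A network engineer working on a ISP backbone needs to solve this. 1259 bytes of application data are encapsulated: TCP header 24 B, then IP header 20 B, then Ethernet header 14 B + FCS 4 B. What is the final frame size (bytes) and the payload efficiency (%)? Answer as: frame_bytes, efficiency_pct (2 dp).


TCP segment = 1259 + 24 = 1283 B
IP packet = 1283 + 20 = 1303 B
Ethernet frame = 1303 + 14 + 4 = 1321 B
Efficiency = app / frame = 1259 / 1321 = 0.953066 = 95.3066% -> 95.31% (2 dp)

1321, 95.31


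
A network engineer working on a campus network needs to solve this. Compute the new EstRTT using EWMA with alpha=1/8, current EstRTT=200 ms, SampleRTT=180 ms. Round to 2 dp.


Given: EstRTT = 200 ms, SampleRTT = 180 ms, alpha = 1/8
New EstRTT = (1 - alpha) * EstRTT + alpha * SampleRTT
(7/8) * 200 = 175
(1/8) * 180 = 22.5
New EstRTT = 175 + 22.5 = 197.5 ms -> 197.50 ms (2 dp)

197.50


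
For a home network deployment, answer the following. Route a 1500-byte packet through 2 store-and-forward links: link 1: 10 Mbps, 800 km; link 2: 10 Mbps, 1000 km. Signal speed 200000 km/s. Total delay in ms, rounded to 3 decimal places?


Packet = 1500 bytes = 12000 bits. Store-and-forward: sum (t_trans + t_prop) per link.
Link 1: t_trans = 12000/(10*10^6) s = 1.2000 ms; t_prop = 800/200000 s = 4.0000 ms; subtotal = 5.2000 ms
Link 2: t_trans = 12000/(10*10^6) s = 1.2000 ms; t_prop = 1000/200000 s = 5.0000 ms; subtotal = 6.2000 ms
End-to-end = 5.2000 + 6.2000 = 11.4000 ms -> 11.400 ms (3 dp)

11.400


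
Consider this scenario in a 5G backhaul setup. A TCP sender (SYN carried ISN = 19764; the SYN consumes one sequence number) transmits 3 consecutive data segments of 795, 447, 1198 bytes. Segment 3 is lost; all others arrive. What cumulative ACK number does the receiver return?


SYN uses sequence number 19764; first data byte = ISN + 1 = 19765.
Segment 1: SEQ = 19765, len = 795 B, covers [19765, 20559]
Segment 2: SEQ = 20560, len = 447 B, covers [20560, 21006]
Segment 3: SEQ = 21007, len = 1198 B, covers [21007, 22204] [LOST]
In-order data received: bytes [19765, 21006] (segments 1..2).
Segment 3 missing -> gap begins at byte 21007.
Cumulative ACK = next expected in-order byte = 19765 + 795 + 447 = 21007

21007


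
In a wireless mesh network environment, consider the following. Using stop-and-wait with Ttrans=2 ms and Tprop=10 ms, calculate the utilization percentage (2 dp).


Given: Ttrans = 2 ms, Tprop = 10 ms
RTT = 2 * Tprop = 2 * 10 = 20 ms
U = Ttrans / (Ttrans + RTT)
U = 2 / (2 + 20)
U = 2 / 22 = 0.090909
U% = 9.09%

9.09


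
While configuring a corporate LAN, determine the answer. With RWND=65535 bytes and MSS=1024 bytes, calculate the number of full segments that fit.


Given: RWND = 65535 bytes, MSS = 1024 bytes
Full segments = floor(RWND / MSS)
Full segments = floor(65535 / 1024)
Full segments = floor(63.999) = 63

63


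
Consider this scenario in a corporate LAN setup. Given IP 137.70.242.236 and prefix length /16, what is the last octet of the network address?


Given: IP = 137.70.242.236, prefix = /16
Subnet mask = 255.255.0.0
Last octet of IP: 236
Last octet of mask: 0
Network last octet = 236 AND 0 = 0

0


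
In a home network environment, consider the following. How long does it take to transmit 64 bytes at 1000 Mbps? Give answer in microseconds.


Given: packet = 64 bytes, bandwidth = 1000 Mbps
Packet in bits = 64 * 8 = 512 bits
Bandwidth = 1000 * 10^6 = 1000000000 bps
Time = 512 / 1000000000 seconds
Time in us = 512 * 10^6 / 1000000000 = 0.512

0.512


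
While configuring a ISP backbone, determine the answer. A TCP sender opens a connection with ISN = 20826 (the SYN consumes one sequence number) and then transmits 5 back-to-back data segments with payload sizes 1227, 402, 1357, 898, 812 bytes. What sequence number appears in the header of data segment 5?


The SYN occupies sequence number ISN = 20826, so the first data byte is ISN + 1 = 20827.
SEQ of data segment i = (ISN + 1) + sum of payload sizes of segments 1..i-1.
Segment 1: SEQ = 20827, payload = 1227 bytes
Segment 2: SEQ = 22054, payload = 402 bytes
Segment 3: SEQ = 22456, payload = 1357 bytes
Segment 4: SEQ = 23813, payload = 898 bytes
Segment 5: SEQ = 24711, payload = 812 bytes
SEQ of segment 5 = 20827 + 1227 + 402 + 1357 + 898 = 24711

24711


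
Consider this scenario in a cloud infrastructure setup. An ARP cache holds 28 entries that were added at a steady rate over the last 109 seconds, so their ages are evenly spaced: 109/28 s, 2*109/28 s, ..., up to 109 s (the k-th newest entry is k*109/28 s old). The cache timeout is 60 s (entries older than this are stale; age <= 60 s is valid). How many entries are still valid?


Ages are k * 109/28 s for k = 1..28 (spacing = 3.8929 s).
Entry k is valid iff k * 109/28 <= 60 iff k <= 28 * 60 / 109 = 15.4128
n_valid = floor(15.4128) = 15
(n_stale = 28 - 15 = 13)

15


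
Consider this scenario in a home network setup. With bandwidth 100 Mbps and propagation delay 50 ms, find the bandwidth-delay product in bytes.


Given: bandwidth = 100 Mbps, delay = 50 ms
BDP in bits = 100 * 10^6 * 50 / 1000
BDP in bits = 5000000
BDP in bytes = 5000000 / 8 = 625000

625000


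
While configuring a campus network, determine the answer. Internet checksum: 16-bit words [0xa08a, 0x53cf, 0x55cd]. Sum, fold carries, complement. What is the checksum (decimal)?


Given words: [0xa08a, 0x53cf, 0x55cd]
Step 1: Sum all words
Raw sum = 41098 + 21455 + 21965 = 84518
Step 2: Fold carry: (18982 + 1) = 18983
One's complement = ~18983 & 0xFFFF = 46552

46552


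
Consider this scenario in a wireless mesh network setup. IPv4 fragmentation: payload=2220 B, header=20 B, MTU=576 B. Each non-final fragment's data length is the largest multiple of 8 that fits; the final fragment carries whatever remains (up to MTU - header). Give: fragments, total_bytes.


Max data per non-final fragment = floor((MTU - header)/8)*8 = floor((576 - 20)/8)*8 = floor(556/8)*8 = 552 B
Final fragment needs no 8-byte alignment: it can carry up to MTU - header = 556 B
Non-final fragments needed = ceil((payload - 556) / 552) = ceil(1664/552) = ceil(3.0145) = 4
Number of fragments = 4 + 1 = 5
Fragment sizes (data): 4 * 552 B + 12 B (last, 12 <= 556 OK)
Total bytes sent = payload + n_frags * header = 2220 + 5*20 = 2220 + 100 = 2320 B

5, 2320


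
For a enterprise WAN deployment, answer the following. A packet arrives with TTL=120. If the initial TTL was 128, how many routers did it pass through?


Given: initial TTL = 128, received TTL = 120
Hops = initial TTL - received TTL
Hops = 128 - 120 = 8

8


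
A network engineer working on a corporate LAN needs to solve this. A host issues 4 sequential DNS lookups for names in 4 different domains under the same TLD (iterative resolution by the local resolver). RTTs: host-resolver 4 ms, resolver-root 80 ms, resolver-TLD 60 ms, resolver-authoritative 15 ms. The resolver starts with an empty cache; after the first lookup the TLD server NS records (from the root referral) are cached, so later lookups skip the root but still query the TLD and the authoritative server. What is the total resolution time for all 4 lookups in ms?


Lookup 1 (cold cache): local + root + TLD + auth = 4 + 80 + 60 + 15 = 159 ms
Lookups 2..4 (TLD NS cached -> skip root; new domain -> still ask TLD and auth): local + TLD + auth = 4 + 60 + 15 = 79 ms each
Remaining 3 lookups: 3 * 79 = 237 ms
Total = 159 + 237 = 396 ms

396


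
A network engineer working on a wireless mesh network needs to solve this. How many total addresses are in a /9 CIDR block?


Given: CIDR prefix /9
Host bits = 32 - 9 = 23
Total addresses = 2^23 = 8388608

8388608


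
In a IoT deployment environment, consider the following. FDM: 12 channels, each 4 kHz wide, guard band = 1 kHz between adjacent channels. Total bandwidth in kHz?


Given: 12 channels, 4 kHz each, guard = 1 kHz
Channel bandwidth = 12 * 4 = 48 kHz
Guard bands = 11 gaps * 1 kHz = 11 kHz
Total = 48 + 11 = 59 kHz

59


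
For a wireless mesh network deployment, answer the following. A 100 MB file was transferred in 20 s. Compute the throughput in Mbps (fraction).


Given: file = 100 MB, time = 20 s
File in Mb = 100 * 8 = 800 Mb
Throughput = 800 / 20 Mbps
Throughput = 40 Mbps

40


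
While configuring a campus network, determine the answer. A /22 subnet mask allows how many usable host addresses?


Given: subnet mask /22
Host bits = 32 - 22 = 10
Total addresses = 2^10 = 1024
Usable hosts = 1024 - 2 (network + broadcast) = 1022

1022


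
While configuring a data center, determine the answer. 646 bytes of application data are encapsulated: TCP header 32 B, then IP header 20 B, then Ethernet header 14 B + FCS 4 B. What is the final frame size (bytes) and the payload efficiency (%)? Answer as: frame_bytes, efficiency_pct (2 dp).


TCP segment = 646 + 32 = 678 B
IP packet = 678 + 20 = 698 B
Ethernet frame = 698 + 14 + 4 = 716 B
Efficiency = app / frame = 646 / 716 = 0.902235 = 90.2235% -> 90.22% (2 dp)

716, 90.22


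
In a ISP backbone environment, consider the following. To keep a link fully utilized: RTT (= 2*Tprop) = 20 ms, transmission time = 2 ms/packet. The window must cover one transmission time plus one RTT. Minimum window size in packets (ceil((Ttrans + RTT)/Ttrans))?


Given: Ttrans = 2 ms, RTT = 20 ms (= 2 * Tprop, Tprop = 10 ms)
Time until first ACK returns = Ttrans + RTT = 2 + 20 = 22 ms
Need W * Ttrans >= Ttrans + RTT  ->  W >= (Ttrans + RTT) / Ttrans
(Ttrans + RTT) / Ttrans = 22 / 2 = 11
W_min = ceil(11) = 11

11


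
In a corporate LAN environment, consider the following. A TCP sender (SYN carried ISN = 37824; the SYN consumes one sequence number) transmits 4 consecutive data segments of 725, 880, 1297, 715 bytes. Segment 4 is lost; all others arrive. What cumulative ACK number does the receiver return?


SYN uses sequence number 37824; first data byte = ISN + 1 = 37825.
Segment 1: SEQ = 37825, len = 725 B, covers [37825, 38549]
Segment 2: SEQ = 38550, len = 880 B, covers [38550, 39429]
Segment 3: SEQ = 39430, len = 1297 B, covers [39430, 40726]
Segment 4: SEQ = 40727, len = 715 B, covers [40727, 41441] [LOST]
In-order data received: bytes [37825, 40726] (segments 1..3).
Segment 4 missing -> gap begins at byte 40727.
Cumulative ACK = next expected in-order byte = 37825 + 725 + 880 + 1297 = 40727

40727


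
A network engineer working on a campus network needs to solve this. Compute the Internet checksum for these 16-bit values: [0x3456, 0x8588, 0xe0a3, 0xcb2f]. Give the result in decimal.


Given words: [0x3456, 0x8588, 0xe0a3, 0xcb2f]
Step 1: Sum all words
Raw sum = 13398 + 34184 + 57507 + 52015 = 157104
Step 2: Fold carry: (26032 + 2) = 26034
One's complement = ~26034 & 0xFFFF = 39501

39501


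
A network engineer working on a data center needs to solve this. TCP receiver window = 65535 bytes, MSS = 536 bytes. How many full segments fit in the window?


Given: RWND = 65535 bytes, MSS = 536 bytes
Full segments = floor(RWND / MSS)
Full segments = floor(65535 / 536)
Full segments = floor(122.2668) = 122

122


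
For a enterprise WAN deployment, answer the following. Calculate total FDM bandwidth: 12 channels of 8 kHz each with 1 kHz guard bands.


Given: 12 channels, 8 kHz each, guard = 1 kHz
Channel bandwidth = 12 * 8 = 96 kHz
Guard bands = 11 gaps * 1 kHz = 11 kHz
Total = 96 + 11 = 107 kHz

107


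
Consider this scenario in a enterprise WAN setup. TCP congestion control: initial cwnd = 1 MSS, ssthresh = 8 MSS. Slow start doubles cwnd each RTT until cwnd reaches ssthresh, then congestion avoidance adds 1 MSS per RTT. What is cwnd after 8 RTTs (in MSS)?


RTT 0: cwnd = 1 MSS (initial)
RTT 1: cwnd = 2 MSS (slow start, doubled)
RTT 2: cwnd = 4 MSS (slow start, doubled)
RTT 3: cwnd = 8 MSS (slow start, doubled)
RTT 4: cwnd = 9 MSS (congestion avoidance, +1)
RTT 5: cwnd = 10 MSS (congestion avoidance, +1)
RTT 6: cwnd = 11 MSS (congestion avoidance, +1)
RTT 7: cwnd = 12 MSS (congestion avoidance, +1)
RTT 8: cwnd = 13 MSS (congestion avoidance, +1)

13


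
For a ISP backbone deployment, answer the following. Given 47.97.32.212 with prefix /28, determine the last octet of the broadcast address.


Given: IP = 47.97.32.212, prefix = /28
Host bits = 32 - 28 = 4
Network last octet = 212 AND mask = 208
Host part size = 2^4 - 1 = 15
Broadcast last octet = 208 OR 15 = 223

223


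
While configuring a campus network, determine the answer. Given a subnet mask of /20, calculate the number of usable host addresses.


Given: subnet mask /20
Host bits = 32 - 20 = 12
Total addresses = 2^12 = 4096
Usable hosts = 4096 - 2 (network + broadcast) = 4094

4094


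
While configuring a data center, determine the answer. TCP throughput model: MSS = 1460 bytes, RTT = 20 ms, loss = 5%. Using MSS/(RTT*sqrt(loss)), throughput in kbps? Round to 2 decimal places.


Given: MSS = 1460 bytes, RTT = 20 ms, loss = 5%
RTT in seconds = 20 / 1000 = 0.02
Loss rate = 5% = 0.05
sqrt(loss) = sqrt(0.05) = 0.223606797750
Throughput (bytes/s) = 1460 / (0.02 * 0.223606797750) = 326465.9247
Throughput (kbps) = 326465.9247 * 8 / 1000 = 2611.727398 -> 2611.73 kbps (2 dp)

2611.73


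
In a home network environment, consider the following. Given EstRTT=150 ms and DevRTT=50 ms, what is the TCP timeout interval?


Given: EstRTT = 150 ms, DevRTT = 50 ms
Timeout = EstRTT + 4 * DevRTT
4 * DevRTT = 4 * 50 = 200
Timeout = 150 + 200 = 350 ms

350


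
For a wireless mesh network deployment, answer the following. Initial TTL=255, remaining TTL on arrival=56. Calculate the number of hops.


Given: initial TTL = 255, received TTL = 56
Hops = initial TTL - received TTL
Hops = 255 - 56 = 199

199


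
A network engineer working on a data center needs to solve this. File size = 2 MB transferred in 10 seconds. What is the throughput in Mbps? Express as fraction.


Given: file = 2 MB, time = 10 s
File in Mb = 2 * 8 = 16 Mb
Throughput = 16 / 10 Mbps
Throughput = 8/5 Mbps

8/5


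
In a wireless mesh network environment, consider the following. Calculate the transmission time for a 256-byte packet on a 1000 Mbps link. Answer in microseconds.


Given: packet = 256 bytes, bandwidth = 1000 Mbps
Packet in bits = 256 * 8 = 2048 bits
Bandwidth = 1000 * 10^6 = 1000000000 bps
Time = 2048 / 1000000000 seconds
Time in us = 2048 * 10^6 / 1000000000 = 2.048

2.048


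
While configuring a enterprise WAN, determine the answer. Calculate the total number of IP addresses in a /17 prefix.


Given: CIDR prefix /17
Host bits = 32 - 17 = 15
Total addresses = 2^15 = 32768

32768


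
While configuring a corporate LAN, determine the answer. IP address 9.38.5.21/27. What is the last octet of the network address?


Given: IP = 9.38.5.21, prefix = /27
Subnet mask = 255.255.255.224
Last octet of IP: 21
Last octet of mask: 224
Network last octet = 21 AND 224 = 0

0


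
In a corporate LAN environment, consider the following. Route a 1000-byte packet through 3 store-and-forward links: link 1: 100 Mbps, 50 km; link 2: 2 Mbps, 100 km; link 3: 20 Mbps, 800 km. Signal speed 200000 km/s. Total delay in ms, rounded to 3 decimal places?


Packet = 1000 bytes = 8000 bits. Store-and-forward: sum (t_trans + t_prop) per link.
Link 1: t_trans = 8000/(100*10^6) s = 0.0800 ms; t_prop = 50/200000 s = 0.2500 ms; subtotal = 0.3300 ms
Link 2: t_trans = 8000/(2*10^6) s = 4.0000 ms; t_prop = 100/200000 s = 0.5000 ms; subtotal = 4.5000 ms
Link 3: t_trans = 8000/(20*10^6) s = 0.4000 ms; t_prop = 800/200000 s = 4.0000 ms; subtotal = 4.4000 ms
End-to-end = 0.3300 + 4.5000 + 4.4000 = 9.2300 ms -> 9.230 ms (3 dp)

9.230


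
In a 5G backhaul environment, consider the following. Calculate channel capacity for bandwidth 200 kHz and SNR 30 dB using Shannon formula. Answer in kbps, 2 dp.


Given: B = 200 kHz, SNR = 30 dB
SNR linear = 10^(30/10) = 1000
1 + SNR = 1001
log2(1001) = 9.9672262588
C = 200 * 1000 * 9.9672262588 = 1993445.2518 bps
C = 1993.445252 kbps -> 1993.45 kbps (2 dp)

1993.45


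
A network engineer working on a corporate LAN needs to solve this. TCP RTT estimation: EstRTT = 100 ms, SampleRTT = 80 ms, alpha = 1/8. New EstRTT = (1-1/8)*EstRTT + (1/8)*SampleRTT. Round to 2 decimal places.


Given: EstRTT = 100 ms, SampleRTT = 80 ms, alpha = 1/8
New EstRTT = (1 - alpha) * EstRTT + alpha * SampleRTT
(7/8) * 100 = 87.5
(1/8) * 80 = 10
New EstRTT = 87.5 + 10 = 97.5 ms -> 97.50 ms (2 dp)

97.50


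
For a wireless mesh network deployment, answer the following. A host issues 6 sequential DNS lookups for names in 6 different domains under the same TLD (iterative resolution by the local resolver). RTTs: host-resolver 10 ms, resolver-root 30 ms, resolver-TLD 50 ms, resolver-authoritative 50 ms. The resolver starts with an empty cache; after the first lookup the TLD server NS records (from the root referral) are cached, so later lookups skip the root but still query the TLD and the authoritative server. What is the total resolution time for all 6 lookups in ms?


Lookup 1 (cold cache): local + root + TLD + auth = 10 + 30 + 50 + 50 = 140 ms
Lookups 2..6 (TLD NS cached -> skip root; new domain -> still ask TLD and auth): local + TLD + auth = 10 + 50 + 50 = 110 ms each
Remaining 5 lookups: 5 * 110 = 550 ms
Total = 140 + 550 = 690 ms

690


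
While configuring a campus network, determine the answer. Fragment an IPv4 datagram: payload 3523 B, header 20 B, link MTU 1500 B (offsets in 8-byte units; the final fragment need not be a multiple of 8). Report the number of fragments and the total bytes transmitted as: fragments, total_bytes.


Max data per non-final fragment = floor((MTU - header)/8)*8 = floor((1500 - 20)/8)*8 = floor(1480/8)*8 = 1480 B
Final fragment needs no 8-byte alignment: it can carry up to MTU - header = 1480 B
Non-final fragments needed = ceil((payload - 1480) / 1480) = ceil(2043/1480) = ceil(1.3804) = 2
Number of fragments = 2 + 1 = 3
Fragment sizes (data): 2 * 1480 B + 563 B (last, 563 <= 1480 OK)
Total bytes sent = payload + n_frags * header = 3523 + 3*20 = 3523 + 60 = 3583 B

3, 3583


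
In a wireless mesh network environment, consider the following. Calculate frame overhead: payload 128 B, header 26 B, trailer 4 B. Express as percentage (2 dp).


Given: payload = 128 B, header = 26 B, trailer = 4 B
Overhead bytes = header + trailer = 26 + 4 = 30
Total frame = payload + overhead = 128 + 30 = 158
Overhead % = 30 / 158 * 100 = 18.9873% -> 18.99% (2 dp)

18.99


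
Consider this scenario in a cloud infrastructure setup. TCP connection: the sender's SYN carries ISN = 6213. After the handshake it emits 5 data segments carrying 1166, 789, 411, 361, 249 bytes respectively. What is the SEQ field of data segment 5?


The SYN occupies sequence number ISN = 6213, so the first data byte is ISN + 1 = 6214.
SEQ of data segment i = (ISN + 1) + sum of payload sizes of segments 1..i-1.
Segment 1: SEQ = 6214, payload = 1166 bytes
Segment 2: SEQ = 7380, payload = 789 bytes
Segment 3: SEQ = 8169, payload = 411 bytes
Segment 4: SEQ = 8580, payload = 361 bytes
Segment 5: SEQ = 8941, payload = 249 bytes
SEQ of segment 5 = 6214 + 1166 + 789 + 411 + 361 = 8941

8941


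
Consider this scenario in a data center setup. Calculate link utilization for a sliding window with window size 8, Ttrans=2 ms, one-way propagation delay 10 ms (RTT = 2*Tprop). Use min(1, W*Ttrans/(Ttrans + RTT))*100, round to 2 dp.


Given: W = 8, Ttrans = 2 ms, RTT = 20 ms (= 2 * Tprop, Tprop = 10 ms)
Cycle time = Ttrans + RTT = 2 + 20 = 22 ms (first packet sent until its ACK returns)
W * Ttrans = 8 * 2 = 16 ms of sending per cycle
W * Ttrans / (Ttrans + RTT) = 16 / 22 = 0.727273
U = min(1, 0.727273) = 0.727273
U% = 72.73%

72.73


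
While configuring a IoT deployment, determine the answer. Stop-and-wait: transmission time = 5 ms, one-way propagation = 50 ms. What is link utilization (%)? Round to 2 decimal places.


Given: Ttrans = 5 ms, Tprop = 50 ms
RTT = 2 * Tprop = 2 * 50 = 100 ms
U = Ttrans / (Ttrans + RTT)
U = 5 / (5 + 100)
U = 5 / 105 = 0.047619
U% = 4.76%

4.76


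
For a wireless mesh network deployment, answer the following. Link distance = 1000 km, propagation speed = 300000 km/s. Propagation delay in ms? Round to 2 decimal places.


Given: distance = 1000 km, speed = 300000 km/s
Delay = distance / speed = 1000 / 300000 seconds
Delay in ms = 1000 * 1000 / 300000
Delay = 3.3333 ms
Rounded to 2 dp = 3.33 ms

3.33


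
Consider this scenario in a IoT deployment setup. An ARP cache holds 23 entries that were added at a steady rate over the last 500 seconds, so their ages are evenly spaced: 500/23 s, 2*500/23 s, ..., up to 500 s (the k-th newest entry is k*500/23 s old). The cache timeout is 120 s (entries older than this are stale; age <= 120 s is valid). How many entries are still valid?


Ages are k * 500/23 s for k = 1..23 (spacing = 21.7391 s).
Entry k is valid iff k * 500/23 <= 120 iff k <= 23 * 120 / 500 = 5.5200
n_valid = floor(5.5200) = 5
(n_stale = 23 - 5 = 18)

5


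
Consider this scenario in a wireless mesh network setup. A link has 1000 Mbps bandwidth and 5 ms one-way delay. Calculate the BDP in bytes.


Given: bandwidth = 1000 Mbps, delay = 5 ms
BDP in bits = 1000 * 10^6 * 5 / 1000
BDP in bits = 5000000
BDP in bytes = 5000000 / 8 = 625000

625000


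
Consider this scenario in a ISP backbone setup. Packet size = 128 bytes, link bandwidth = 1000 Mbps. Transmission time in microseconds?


Given: packet = 128 bytes, bandwidth = 1000 Mbps
Packet in bits = 128 * 8 = 1024 bits
Bandwidth = 1000 * 10^6 = 1000000000 bps
Time = 1024 / 1000000000 seconds
Time in us = 1024 * 10^6 / 1000000000 = 1.024

1.024


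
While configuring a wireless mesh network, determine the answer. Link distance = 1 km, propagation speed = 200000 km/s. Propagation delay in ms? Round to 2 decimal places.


Given: distance = 1 km, speed = 200000 km/s
Delay = distance / speed = 1 / 200000 seconds
Delay in ms = 1 * 1000 / 200000
Delay = 0.0050 ms
Rounded to 2 dp = 0.01 ms

0.01


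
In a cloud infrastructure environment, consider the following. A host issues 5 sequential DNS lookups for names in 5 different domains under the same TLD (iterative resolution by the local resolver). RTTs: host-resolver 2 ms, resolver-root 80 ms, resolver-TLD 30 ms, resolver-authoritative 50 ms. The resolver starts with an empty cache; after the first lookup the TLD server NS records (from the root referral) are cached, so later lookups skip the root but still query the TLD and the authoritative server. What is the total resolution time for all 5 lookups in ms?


Lookup 1 (cold cache): local + root + TLD + auth = 2 + 80 + 30 + 50 = 162 ms
Lookups 2..5 (TLD NS cached -> skip root; new domain -> still ask TLD and auth): local + TLD + auth = 2 + 30 + 50 = 82 ms each
Remaining 4 lookups: 4 * 82 = 328 ms
Total = 162 + 328 = 490 ms

490


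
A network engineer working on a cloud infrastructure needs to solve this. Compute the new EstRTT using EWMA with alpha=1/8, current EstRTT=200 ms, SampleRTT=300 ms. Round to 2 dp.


Given: EstRTT = 200 ms, SampleRTT = 300 ms, alpha = 1/8
New EstRTT = (1 - alpha) * EstRTT + alpha * SampleRTT
(7/8) * 200 = 175
(1/8) * 300 = 37.5
New EstRTT = 175 + 37.5 = 212.5 ms -> 212.50 ms (2 dp)

212.50


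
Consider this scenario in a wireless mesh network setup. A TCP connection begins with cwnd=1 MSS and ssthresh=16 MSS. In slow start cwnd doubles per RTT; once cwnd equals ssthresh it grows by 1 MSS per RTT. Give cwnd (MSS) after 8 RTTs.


RTT 0: cwnd = 1 MSS (initial)
RTT 1: cwnd = 2 MSS (slow start, doubled)
RTT 2: cwnd = 4 MSS (slow start, doubled)
RTT 3: cwnd = 8 MSS (slow start, doubled)
RTT 4: cwnd = 16 MSS (slow start, doubled)
RTT 5: cwnd = 17 MSS (congestion avoidance, +1)
RTT 6: cwnd = 18 MSS (congestion avoidance, +1)
RTT 7: cwnd = 19 MSS (congestion avoidance, +1)
RTT 8: cwnd = 20 MSS (congestion avoidance, +1)

20


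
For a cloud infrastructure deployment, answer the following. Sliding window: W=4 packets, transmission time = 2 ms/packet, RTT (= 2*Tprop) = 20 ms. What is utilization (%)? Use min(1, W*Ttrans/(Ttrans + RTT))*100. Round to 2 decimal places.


Given: W = 4, Ttrans = 2 ms, RTT = 20 ms (= 2 * Tprop, Tprop = 10 ms)
Cycle time = Ttrans + RTT = 2 + 20 = 22 ms (first packet sent until its ACK returns)
W * Ttrans = 4 * 2 = 8 ms of sending per cycle
W * Ttrans / (Ttrans + RTT) = 8 / 22 = 0.363636
U = min(1, 0.363636) = 0.363636
U% = 36.36%

36.36


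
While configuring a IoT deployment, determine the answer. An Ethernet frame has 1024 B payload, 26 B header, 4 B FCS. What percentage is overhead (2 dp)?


Given: payload = 1024 B, header = 26 B, trailer = 4 B
Overhead bytes = header + trailer = 26 + 4 = 30
Total frame = payload + overhead = 1024 + 30 = 1054
Overhead % = 30 / 1054 * 100 = 2.8463% -> 2.85% (2 dp)

2.85


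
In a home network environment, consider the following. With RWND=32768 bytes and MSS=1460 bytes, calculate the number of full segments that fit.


Given: RWND = 32768 bytes, MSS = 1460 bytes
Full segments = floor(RWND / MSS)
Full segments = floor(32768 / 1460)
Full segments = floor(22.4438) = 22

22


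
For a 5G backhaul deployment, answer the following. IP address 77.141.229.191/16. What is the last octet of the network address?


Given: IP = 77.141.229.191, prefix = /16
Subnet mask = 255.255.0.0
Last octet of IP: 191
Last octet of mask: 0
Network last octet = 191 AND 0 = 0

0


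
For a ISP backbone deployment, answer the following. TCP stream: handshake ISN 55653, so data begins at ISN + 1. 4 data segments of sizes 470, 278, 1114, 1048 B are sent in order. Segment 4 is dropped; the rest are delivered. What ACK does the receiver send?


SYN uses sequence number 55653; first data byte = ISN + 1 = 55654.
Segment 1: SEQ = 55654, len = 470 B, covers [55654, 56123]
Segment 2: SEQ = 56124, len = 278 B, covers [56124, 56401]
Segment 3: SEQ = 56402, len = 1114 B, covers [56402, 57515]
Segment 4: SEQ = 57516, len = 1048 B, covers [57516, 58563] [LOST]
In-order data received: bytes [55654, 57515] (segments 1..3).
Segment 4 missing -> gap begins at byte 57516.
Cumulative ACK = next expected in-order byte = 55654 + 470 + 278 + 1114 = 57516

57516


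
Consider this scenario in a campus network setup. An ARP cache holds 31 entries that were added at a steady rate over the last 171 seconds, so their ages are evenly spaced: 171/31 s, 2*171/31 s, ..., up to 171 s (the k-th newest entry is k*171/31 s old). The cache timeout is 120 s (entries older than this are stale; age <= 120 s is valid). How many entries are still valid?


Ages are k * 171/31 s for k = 1..31 (spacing = 5.5161 s).
Entry k is valid iff k * 171/31 <= 120 iff k <= 31 * 120 / 171 = 21.7544
n_valid = floor(21.7544) = 21
(n_stale = 31 - 21 = 10)

21


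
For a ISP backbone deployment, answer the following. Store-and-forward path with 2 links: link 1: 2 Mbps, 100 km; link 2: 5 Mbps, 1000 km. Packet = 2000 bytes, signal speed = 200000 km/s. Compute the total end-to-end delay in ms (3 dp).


Packet = 2000 bytes = 16000 bits. Store-and-forward: sum (t_trans + t_prop) per link.
Link 1: t_trans = 16000/(2*10^6) s = 8.0000 ms; t_prop = 100/200000 s = 0.5000 ms; subtotal = 8.5000 ms
Link 2: t_trans = 16000/(5*10^6) s = 3.2000 ms; t_prop = 1000/200000 s = 5.0000 ms; subtotal = 8.2000 ms
End-to-end = 8.5000 + 8.2000 = 16.7000 ms -> 16.700 ms (3 dp)

16.700
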